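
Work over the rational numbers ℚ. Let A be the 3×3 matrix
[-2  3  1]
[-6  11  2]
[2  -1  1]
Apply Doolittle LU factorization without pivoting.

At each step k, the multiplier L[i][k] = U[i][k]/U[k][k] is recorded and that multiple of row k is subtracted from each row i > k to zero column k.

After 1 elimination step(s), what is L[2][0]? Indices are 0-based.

L[2][0] = -1

k=0: U[0][0]=-2
  eliminate (1,0): mult=3, new row 1: (0, 2, -1); set L[1][0]=3
  eliminate (2,0): mult=-1, new row 2: (0, 2, 2); set L[2][0]=-1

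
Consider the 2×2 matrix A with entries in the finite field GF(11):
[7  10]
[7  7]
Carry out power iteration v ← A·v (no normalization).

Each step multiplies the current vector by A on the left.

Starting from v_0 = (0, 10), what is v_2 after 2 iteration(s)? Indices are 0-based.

v_2 = (3, 2)

v_0 = (0, 10).
v_1 = A·v_0 = (1, 4).
v_2 = A·v_1 = (3, 2).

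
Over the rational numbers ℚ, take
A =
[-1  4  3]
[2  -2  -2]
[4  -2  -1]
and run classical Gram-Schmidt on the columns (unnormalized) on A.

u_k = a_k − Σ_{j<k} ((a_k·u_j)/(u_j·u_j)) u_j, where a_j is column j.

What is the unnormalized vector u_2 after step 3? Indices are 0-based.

u_2 = (-5/31, -35/62, 15/62)

Step 1: u_0 = a_0 = (-1, 2, 4).
Step 2: u_1 = a_1 − (-16/21)·u_0 = (68/21, -10/21, 22/21).
Step 3: u_2 = a_2 − (-11/21)·u_0 − (101/124)·u_1 = (-5/31, -35/62, 15/62).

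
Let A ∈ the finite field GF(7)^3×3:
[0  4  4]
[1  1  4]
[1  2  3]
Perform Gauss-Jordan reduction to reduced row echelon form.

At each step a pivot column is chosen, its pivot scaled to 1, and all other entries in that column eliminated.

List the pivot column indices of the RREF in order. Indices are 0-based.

[1] R0 <-> R1
[1] R0 /= 1  ⇒  (1, 1, 4)
     R2 -= 1·R0  ⇒  (0, 1, 6)
[2] R1 /= 4  ⇒  (0, 1, 1)
     R0 -= 1·R1  ⇒  (1, 0, 3)
     R2 -= 1·R1  ⇒  (0, 0, 5)
[3] R2 /= 5  ⇒  (0, 0, 1)
     R0 -= 3·R2  ⇒  (1, 0, 0)
     R1 -= 1·R2  ⇒  (0, 1, 0)

pivot columns: 0, 1, 2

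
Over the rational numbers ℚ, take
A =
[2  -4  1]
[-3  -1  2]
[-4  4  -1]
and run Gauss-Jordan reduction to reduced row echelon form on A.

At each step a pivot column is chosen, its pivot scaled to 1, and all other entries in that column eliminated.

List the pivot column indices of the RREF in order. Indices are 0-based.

[1] R0 /= 2  ⇒  (1, -2, 1/2)
     R1 -= -3·R0  ⇒  (0, -7, 7/2)
     R2 -= -4·R0  ⇒  (0, -4, 1)
[2] R1 /= -7  ⇒  (0, 1, -1/2)
     R0 -= -2·R1  ⇒  (1, 0, -1/2)
     R2 -= -4·R1  ⇒  (0, 0, -1)
[3] R2 /= -1  ⇒  (0, 0, 1)
     R0 -= -1/2·R2  ⇒  (1, 0, 0)
     R1 -= -1/2·R2  ⇒  (0, 1, 0)

pivot columns: 0, 1, 2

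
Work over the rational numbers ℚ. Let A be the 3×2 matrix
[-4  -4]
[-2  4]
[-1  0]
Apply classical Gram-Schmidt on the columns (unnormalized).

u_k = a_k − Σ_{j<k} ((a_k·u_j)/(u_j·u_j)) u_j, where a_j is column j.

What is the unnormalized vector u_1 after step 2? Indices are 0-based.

u_1 = (-52/21, 100/21, 8/21)

Step 1: u_0 = a_0 = (-4, -2, -1).
Step 2: u_1 = a_1 − (8/21)·u_0 = (-52/21, 100/21, 8/21).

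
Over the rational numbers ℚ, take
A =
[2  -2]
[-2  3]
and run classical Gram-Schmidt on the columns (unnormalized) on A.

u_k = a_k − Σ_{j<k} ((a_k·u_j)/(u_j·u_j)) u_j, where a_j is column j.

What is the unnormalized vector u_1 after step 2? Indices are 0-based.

Step 1: u_0 = a_0 = (2, -2).
Step 2: u_1 = a_1 − (-5/4)·u_0 = (1/2, 1/2).

u_1 = (1/2, 1/2)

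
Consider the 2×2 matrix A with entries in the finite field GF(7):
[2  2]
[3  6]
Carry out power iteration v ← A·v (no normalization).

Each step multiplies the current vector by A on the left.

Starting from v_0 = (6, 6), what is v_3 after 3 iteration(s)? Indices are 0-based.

v_3 = (5, 2)

v_0 = (6, 6).
v_1 = A·v_0 = (3, 5).
v_2 = A·v_1 = (2, 4).
v_3 = A·v_2 = (5, 2).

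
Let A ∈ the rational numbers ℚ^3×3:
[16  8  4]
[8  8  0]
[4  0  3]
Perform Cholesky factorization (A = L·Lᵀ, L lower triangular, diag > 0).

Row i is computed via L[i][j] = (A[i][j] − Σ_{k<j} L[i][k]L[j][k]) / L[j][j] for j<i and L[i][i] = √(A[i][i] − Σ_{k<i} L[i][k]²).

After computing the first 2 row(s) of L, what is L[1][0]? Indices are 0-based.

Step 1: L[0][0] = √(16) = 4.
  L[1][0] = (8) / L[0][0] = 2.
Step 2: L[1][1] = √(4) = 2.

L[1][0] = 2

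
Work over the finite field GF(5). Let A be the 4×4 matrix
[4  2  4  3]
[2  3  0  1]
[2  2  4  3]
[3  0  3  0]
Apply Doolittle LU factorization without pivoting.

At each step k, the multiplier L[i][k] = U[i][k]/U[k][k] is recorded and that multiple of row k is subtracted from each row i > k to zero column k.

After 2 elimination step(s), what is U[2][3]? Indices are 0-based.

[col 0] pivot 4
  R1 -= 3*R0 → (0, 2, 3, 2)  (L[1][0] := 3)
  R2 -= 3*R0 → (0, 1, 2, 4)  (L[2][0] := 3)
  R3 -= 2*R0 → (0, 1, 0, 4)  (L[3][0] := 2)
[col 1] pivot 2
  R2 -= 3*R1 → (0, 0, 3, 3)  (L[2][1] := 3)
  R3 -= 3*R1 → (0, 0, 1, 3)  (L[3][1] := 3)

U[2][3] = 3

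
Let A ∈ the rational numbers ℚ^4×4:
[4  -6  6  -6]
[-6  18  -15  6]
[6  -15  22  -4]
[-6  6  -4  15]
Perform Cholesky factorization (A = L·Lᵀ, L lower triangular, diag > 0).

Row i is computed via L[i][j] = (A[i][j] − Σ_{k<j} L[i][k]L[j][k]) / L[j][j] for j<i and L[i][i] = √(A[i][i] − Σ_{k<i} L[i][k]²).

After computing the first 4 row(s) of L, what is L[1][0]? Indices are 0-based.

L[1][0] = -3

Step 1: L[0][0] = √(4) = 2.
  L[1][0] = (-6) / L[0][0] = -3.
Step 2: L[1][1] = √(9) = 3.
  L[2][0] = (6) / L[0][0] = 3.
  L[2][1] = (-6) / L[1][1] = -2.
Step 3: L[2][2] = √(9) = 3.
  L[3][0] = (-6) / L[0][0] = -3.
  L[3][1] = (-3) / L[1][1] = -1.
  L[3][2] = (3) / L[2][2] = 1.
Step 4: L[3][3] = √(4) = 2.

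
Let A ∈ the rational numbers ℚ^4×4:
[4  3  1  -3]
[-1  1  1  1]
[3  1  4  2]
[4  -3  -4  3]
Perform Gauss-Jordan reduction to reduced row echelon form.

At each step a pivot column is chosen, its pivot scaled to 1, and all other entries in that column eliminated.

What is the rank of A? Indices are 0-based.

rank = 4

pivot(0,0)=4: scale R0 → (1, 3/4, 1/4, -3/4)
  clear (1,0): R1 −= (-1)R0 → (0, 7/4, 5/4, 1/4)
  clear (2,0): R2 −= (3)R0 → (0, -5/4, 13/4, 17/4)
  clear (3,0): R3 −= (4)R0 → (0, -6, -5, 6)
pivot(1,1)=7/4: scale R1 → (0, 1, 5/7, 1/7)
  clear (0,1): R0 −= (3/4)R1 → (1, 0, -2/7, -6/7)
  clear (2,1): R2 −= (-5/4)R1 → (0, 0, 29/7, 31/7)
  clear (3,1): R3 −= (-6)R1 → (0, 0, -5/7, 48/7)
pivot(2,2)=29/7: scale R2 → (0, 0, 1, 31/29)
  clear (0,2): R0 −= (-2/7)R2 → (1, 0, 0, -16/29)
  clear (1,2): R1 −= (5/7)R2 → (0, 1, 0, -18/29)
  clear (3,2): R3 −= (-5/7)R2 → (0, 0, 0, 221/29)
pivot(3,3)=221/29: scale R3 → (0, 0, 0, 1)
  clear (0,3): R0 −= (-16/29)R3 → (1, 0, 0, 0)
  clear (1,3): R1 −= (-18/29)R3 → (0, 1, 0, 0)
  clear (2,3): R2 −= (31/29)R3 → (0, 0, 1, 0)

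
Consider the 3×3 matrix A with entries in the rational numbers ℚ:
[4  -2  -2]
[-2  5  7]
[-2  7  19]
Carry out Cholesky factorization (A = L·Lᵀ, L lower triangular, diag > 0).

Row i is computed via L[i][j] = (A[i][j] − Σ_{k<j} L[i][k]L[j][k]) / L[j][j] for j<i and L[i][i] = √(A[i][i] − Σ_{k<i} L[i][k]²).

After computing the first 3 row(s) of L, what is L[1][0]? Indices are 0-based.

Step 1: L[0][0] = √(4) = 2.
  L[1][0] = (-2) / L[0][0] = -1.
Step 2: L[1][1] = √(4) = 2.
  L[2][0] = (-2) / L[0][0] = -1.
  L[2][1] = (6) / L[1][1] = 3.
Step 3: L[2][2] = √(9) = 3.

L[1][0] = -1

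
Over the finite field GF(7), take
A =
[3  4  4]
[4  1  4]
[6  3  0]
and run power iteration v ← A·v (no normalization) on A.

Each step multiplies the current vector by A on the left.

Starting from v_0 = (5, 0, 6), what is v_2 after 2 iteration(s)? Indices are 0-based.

v_2 = (0, 5, 2)

v_0 = (5, 0, 6).
v_1 = A·v_0 = (4, 2, 2).
v_2 = A·v_1 = (0, 5, 2).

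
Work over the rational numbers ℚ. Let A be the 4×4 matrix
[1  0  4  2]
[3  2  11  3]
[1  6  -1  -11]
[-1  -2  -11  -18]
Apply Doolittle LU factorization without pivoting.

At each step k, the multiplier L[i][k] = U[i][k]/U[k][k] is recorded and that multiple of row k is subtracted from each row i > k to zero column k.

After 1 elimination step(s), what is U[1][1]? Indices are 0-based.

U[1][1] = 2

Step 1: pivot at (0,0) is 1.
  row1 ← row1 − (3)·row0  ⇒  L[1][0]=3, U row1=(0, 2, -1, -3)
  row2 ← row2 − (1)·row0  ⇒  L[2][0]=1, U row2=(0, 6, -5, -13)
  row3 ← row3 − (-1)·row0  ⇒  L[3][0]=-1, U row3=(0, -2, -7, -16)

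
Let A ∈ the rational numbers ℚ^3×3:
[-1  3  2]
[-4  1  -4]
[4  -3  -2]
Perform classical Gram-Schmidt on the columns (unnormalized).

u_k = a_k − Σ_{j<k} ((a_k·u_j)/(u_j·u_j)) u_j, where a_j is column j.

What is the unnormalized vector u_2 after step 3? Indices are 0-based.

Step 1: u_0 = a_0 = (-1, -4, 4).
Step 2: u_1 = a_1 − (-19/33)·u_0 = (80/33, -43/33, -23/33).
Step 3: u_2 = a_2 − (2/11)·u_0 − (27/19)·u_1 = (-24/19, -27/19, -33/19).

u_2 = (-24/19, -27/19, -33/19)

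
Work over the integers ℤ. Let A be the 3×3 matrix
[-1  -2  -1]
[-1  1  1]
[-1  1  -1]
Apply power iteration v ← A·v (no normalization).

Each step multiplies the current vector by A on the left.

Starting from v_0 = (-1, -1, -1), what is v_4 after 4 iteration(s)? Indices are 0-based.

v_4 = (-8, -19, -29)

v_0 = (-1, -1, -1).
v_1 = A·v_0 = (4, -1, 1).
v_2 = A·v_1 = (-3, -4, -6).
v_3 = A·v_2 = (17, -7, 5).
v_4 = A·v_3 = (-8, -19, -29).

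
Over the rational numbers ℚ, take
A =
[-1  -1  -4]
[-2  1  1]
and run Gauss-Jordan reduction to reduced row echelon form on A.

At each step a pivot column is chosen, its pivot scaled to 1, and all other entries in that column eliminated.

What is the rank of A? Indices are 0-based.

pivot(0,0)=-1: scale R0 → (1, 1, 4)
  clear (1,0): R1 −= (-2)R0 → (0, 3, 9)
pivot(1,1)=3: scale R1 → (0, 1, 3)
  clear (0,1): R0 −= (1)R1 → (1, 0, 1)

rank = 2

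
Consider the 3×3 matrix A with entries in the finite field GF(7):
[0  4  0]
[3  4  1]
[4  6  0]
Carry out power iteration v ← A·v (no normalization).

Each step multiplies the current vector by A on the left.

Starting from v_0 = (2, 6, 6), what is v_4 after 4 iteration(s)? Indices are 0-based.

v_0 = (2, 6, 6).
v_1 = A·v_0 = (3, 1, 2).
v_2 = A·v_1 = (4, 1, 4).
v_3 = A·v_2 = (4, 6, 1).
v_4 = A·v_3 = (3, 2, 3).

v_4 = (3, 2, 3)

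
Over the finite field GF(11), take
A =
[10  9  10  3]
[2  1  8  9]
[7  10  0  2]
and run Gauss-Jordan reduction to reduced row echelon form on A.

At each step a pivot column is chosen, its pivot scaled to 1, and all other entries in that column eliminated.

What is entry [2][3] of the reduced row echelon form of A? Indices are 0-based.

M[2][3] = 2

pivot(0,0)=10: scale R0 → (1, 2, 1, 8)
  clear (1,0): R1 −= (2)R0 → (0, 8, 6, 4)
  clear (2,0): R2 −= (7)R0 → (0, 7, 4, 1)
pivot(1,1)=8: scale R1 → (0, 1, 9, 6)
  clear (0,1): R0 −= (2)R1 → (1, 0, 5, 7)
  clear (2,1): R2 −= (7)R1 → (0, 0, 7, 3)
pivot(2,2)=7: scale R2 → (0, 0, 1, 2)
  clear (0,2): R0 −= (5)R2 → (1, 0, 0, 8)
  clear (1,2): R1 −= (9)R2 → (0, 1, 0, 10)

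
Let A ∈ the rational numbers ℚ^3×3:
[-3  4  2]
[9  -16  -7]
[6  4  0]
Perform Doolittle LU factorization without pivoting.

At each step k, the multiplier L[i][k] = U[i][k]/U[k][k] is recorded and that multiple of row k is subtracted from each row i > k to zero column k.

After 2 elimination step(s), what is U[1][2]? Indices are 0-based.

U[1][2] = -1

k=0: U[0][0]=-3
  eliminate (1,0): mult=-3, new row 1: (0, -4, -1); set L[1][0]=-3
  eliminate (2,0): mult=-2, new row 2: (0, 12, 4); set L[2][0]=-2
k=1: U[1][1]=-4
  eliminate (2,1): mult=-3, new row 2: (0, 0, 1); set L[2][1]=-3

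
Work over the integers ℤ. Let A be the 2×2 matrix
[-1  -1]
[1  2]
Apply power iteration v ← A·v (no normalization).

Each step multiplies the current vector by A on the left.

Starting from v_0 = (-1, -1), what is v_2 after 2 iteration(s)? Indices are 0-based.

v_0 = (-1, -1).
v_1 = A·v_0 = (2, -3).
v_2 = A·v_1 = (1, -4).

v_2 = (1, -4)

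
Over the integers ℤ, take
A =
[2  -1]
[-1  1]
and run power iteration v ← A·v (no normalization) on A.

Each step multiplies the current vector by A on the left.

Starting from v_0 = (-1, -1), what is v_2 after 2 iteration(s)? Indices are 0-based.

v_0 = (-1, -1).
v_1 = A·v_0 = (-1, 0).
v_2 = A·v_1 = (-2, 1).

v_2 = (-2, 1)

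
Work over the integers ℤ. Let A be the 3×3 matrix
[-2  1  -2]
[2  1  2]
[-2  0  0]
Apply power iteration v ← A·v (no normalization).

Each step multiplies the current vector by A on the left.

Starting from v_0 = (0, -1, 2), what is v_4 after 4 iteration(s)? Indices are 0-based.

v_4 = (197, -119, 106)

v_0 = (0, -1, 2).
v_1 = A·v_0 = (-5, 3, 0).
v_2 = A·v_1 = (13, -7, 10).
v_3 = A·v_2 = (-53, 39, -26).
v_4 = A·v_3 = (197, -119, 106).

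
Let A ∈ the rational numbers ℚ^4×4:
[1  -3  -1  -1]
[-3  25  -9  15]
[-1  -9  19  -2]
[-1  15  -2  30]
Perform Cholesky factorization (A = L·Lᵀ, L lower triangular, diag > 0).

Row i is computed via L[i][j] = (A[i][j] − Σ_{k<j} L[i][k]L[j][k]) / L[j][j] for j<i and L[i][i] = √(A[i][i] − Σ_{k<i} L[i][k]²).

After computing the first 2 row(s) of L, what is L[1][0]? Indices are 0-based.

Step 1: L[0][0] = √(1) = 1.
  L[1][0] = (-3) / L[0][0] = -3.
Step 2: L[1][1] = √(16) = 4.

L[1][0] = -3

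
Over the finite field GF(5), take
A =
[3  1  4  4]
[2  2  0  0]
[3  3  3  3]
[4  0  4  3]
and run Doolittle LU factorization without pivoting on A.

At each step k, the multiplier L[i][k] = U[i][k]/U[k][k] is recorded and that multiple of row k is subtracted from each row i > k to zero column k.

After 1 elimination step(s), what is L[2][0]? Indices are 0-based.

L[2][0] = 1

Step 1: pivot at (0,0) is 3.
  row1 ← row1 − (4)·row0  ⇒  L[1][0]=4, U row1=(0, 3, 4, 4)
  row2 ← row2 − (1)·row0  ⇒  L[2][0]=1, U row2=(0, 2, 4, 4)
  row3 ← row3 − (3)·row0  ⇒  L[3][0]=3, U row3=(0, 2, 2, 1)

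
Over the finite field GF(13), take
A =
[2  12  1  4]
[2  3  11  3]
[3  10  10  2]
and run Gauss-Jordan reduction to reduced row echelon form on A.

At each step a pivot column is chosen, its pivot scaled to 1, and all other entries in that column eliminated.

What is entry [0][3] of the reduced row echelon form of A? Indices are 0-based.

M[0][3] = 9

step 1: normalize row 0 (÷2) = (1, 6, 7, 2)
  row 1: subtract 2×row0 = (0, 4, 10, 12)
  row 2: subtract 3×row0 = (0, 5, 2, 9)
step 2: normalize row 1 (÷4) = (0, 1, 9, 3)
  row 0: subtract 6×row1 = (1, 0, 5, 10)
  row 2: subtract 5×row1 = (0, 0, 9, 7)
step 3: normalize row 2 (÷9) = (0, 0, 1, 8)
  row 0: subtract 5×row2 = (1, 0, 0, 9)
  row 1: subtract 9×row2 = (0, 1, 0, 9)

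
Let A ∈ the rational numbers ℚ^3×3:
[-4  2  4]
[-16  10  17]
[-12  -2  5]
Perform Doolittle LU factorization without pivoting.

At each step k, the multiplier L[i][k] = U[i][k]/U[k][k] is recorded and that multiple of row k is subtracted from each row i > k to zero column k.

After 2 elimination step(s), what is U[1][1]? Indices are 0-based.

k=0: U[0][0]=-4
  eliminate (1,0): mult=4, new row 1: (0, 2, 1); set L[1][0]=4
  eliminate (2,0): mult=3, new row 2: (0, -8, -7); set L[2][0]=3
k=1: U[1][1]=2
  eliminate (2,1): mult=-4, new row 2: (0, 0, -3); set L[2][1]=-4

U[1][1] = 2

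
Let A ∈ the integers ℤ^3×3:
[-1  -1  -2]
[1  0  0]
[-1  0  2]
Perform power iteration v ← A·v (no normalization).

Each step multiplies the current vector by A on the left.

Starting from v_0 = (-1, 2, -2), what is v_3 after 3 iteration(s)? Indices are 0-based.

v_3 = (11, 4, -22)

v_0 = (-1, 2, -2).
v_1 = A·v_0 = (3, -1, -3).
v_2 = A·v_1 = (4, 3, -9).
v_3 = A·v_2 = (11, 4, -22).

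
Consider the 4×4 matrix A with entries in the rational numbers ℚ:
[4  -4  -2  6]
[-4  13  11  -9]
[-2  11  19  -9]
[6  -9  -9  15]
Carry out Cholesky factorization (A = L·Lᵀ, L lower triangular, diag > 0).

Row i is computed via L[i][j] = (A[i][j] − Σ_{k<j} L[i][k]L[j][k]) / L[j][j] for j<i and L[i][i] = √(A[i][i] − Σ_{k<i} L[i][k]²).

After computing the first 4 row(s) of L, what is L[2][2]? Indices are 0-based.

Step 1: L[0][0] = √(4) = 2.
  L[1][0] = (-4) / L[0][0] = -2.
Step 2: L[1][1] = √(9) = 3.
  L[2][0] = (-2) / L[0][0] = -1.
  L[2][1] = (9) / L[1][1] = 3.
Step 3: L[2][2] = √(9) = 3.
  L[3][0] = (6) / L[0][0] = 3.
  L[3][1] = (-3) / L[1][1] = -1.
  L[3][2] = (-3) / L[2][2] = -1.
Step 4: L[3][3] = √(4) = 2.

L[2][2] = 3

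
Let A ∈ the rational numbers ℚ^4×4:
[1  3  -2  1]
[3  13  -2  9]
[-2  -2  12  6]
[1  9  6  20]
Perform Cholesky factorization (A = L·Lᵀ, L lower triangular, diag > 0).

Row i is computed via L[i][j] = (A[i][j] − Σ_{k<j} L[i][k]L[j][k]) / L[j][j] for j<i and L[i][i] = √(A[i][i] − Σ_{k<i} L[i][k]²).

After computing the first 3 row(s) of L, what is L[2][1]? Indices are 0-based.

L[2][1] = 2

Step 1: L[0][0] = √(1) = 1.
  L[1][0] = (3) / L[0][0] = 3.
Step 2: L[1][1] = √(4) = 2.
  L[2][0] = (-2) / L[0][0] = -2.
  L[2][1] = (4) / L[1][1] = 2.
Step 3: L[2][2] = √(4) = 2.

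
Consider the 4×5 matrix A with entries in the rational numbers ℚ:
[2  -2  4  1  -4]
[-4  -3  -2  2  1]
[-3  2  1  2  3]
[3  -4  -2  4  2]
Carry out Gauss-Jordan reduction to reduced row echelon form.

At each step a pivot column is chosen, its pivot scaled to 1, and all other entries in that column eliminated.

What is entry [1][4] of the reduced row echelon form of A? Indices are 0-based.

pivot(0,0)=2: scale R0 → (1, -1, 2, 1/2, -2)
  clear (1,0): R1 −= (-4)R0 → (0, -7, 6, 4, -7)
  clear (2,0): R2 −= (-3)R0 → (0, -1, 7, 7/2, -3)
  clear (3,0): R3 −= (3)R0 → (0, -1, -8, 5/2, 8)
pivot(1,1)=-7: scale R1 → (0, 1, -6/7, -4/7, 1)
  clear (0,1): R0 −= (-1)R1 → (1, 0, 8/7, -1/14, -1)
  clear (2,1): R2 −= (-1)R1 → (0, 0, 43/7, 41/14, -2)
  clear (3,1): R3 −= (-1)R1 → (0, 0, -62/7, 27/14, 9)
pivot(2,2)=43/7: scale R2 → (0, 0, 1, 41/86, -14/43)
  clear (0,2): R0 −= (8/7)R2 → (1, 0, 0, -53/86, -27/43)
  clear (1,2): R1 −= (-6/7)R2 → (0, 1, 0, -7/43, 31/43)
  clear (3,2): R3 −= (-62/7)R2 → (0, 0, 0, 529/86, 263/43)
pivot(3,3)=529/86: scale R3 → (0, 0, 0, 1, 526/529)
  clear (0,3): R0 −= (-53/86)R3 → (1, 0, 0, 0, -8/529)
  clear (1,3): R1 −= (-7/43)R3 → (0, 1, 0, 0, 467/529)
  clear (2,3): R2 −= (41/86)R3 → (0, 0, 1, 0, -423/529)

M[1][4] = 467/529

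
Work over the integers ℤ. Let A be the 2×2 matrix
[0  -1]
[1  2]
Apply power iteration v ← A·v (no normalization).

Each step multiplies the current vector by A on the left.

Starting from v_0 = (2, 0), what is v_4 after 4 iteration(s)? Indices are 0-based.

v_0 = (2, 0).
v_1 = A·v_0 = (0, 2).
v_2 = A·v_1 = (-2, 4).
v_3 = A·v_2 = (-4, 6).
v_4 = A·v_3 = (-6, 8).

v_4 = (-6, 8)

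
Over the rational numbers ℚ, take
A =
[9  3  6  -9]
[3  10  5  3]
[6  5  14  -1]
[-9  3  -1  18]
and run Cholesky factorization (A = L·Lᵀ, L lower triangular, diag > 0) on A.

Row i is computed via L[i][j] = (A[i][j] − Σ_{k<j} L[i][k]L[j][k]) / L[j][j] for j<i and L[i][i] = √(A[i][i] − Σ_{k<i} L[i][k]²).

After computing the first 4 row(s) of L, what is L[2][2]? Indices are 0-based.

L[2][2] = 3

Step 1: L[0][0] = √(9) = 3.
  L[1][0] = (3) / L[0][0] = 1.
Step 2: L[1][1] = √(9) = 3.
  L[2][0] = (6) / L[0][0] = 2.
  L[2][1] = (3) / L[1][1] = 1.
Step 3: L[2][2] = √(9) = 3.
  L[3][0] = (-9) / L[0][0] = -3.
  L[3][1] = (6) / L[1][1] = 2.
  L[3][2] = (3) / L[2][2] = 1.
Step 4: L[3][3] = √(4) = 2.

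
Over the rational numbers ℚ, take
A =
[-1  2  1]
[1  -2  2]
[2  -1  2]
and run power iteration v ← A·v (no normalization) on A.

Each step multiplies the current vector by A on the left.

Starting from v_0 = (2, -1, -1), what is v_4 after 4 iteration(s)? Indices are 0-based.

v_0 = (2, -1, -1).
v_1 = A·v_0 = (-5, 2, 3).
v_2 = A·v_1 = (12, -3, -6).
v_3 = A·v_2 = (-24, 6, 15).
v_4 = A·v_3 = (51, -6, -24).

v_4 = (51, -6, -24)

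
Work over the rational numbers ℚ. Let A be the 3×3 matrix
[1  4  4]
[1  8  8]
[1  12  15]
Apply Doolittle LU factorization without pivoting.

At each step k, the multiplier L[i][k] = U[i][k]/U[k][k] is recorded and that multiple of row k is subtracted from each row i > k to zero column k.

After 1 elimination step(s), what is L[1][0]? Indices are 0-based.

L[1][0] = 1

Step 1: pivot at (0,0) is 1.
  row1 ← row1 − (1)·row0  ⇒  L[1][0]=1, U row1=(0, 4, 4)
  row2 ← row2 − (1)·row0  ⇒  L[2][0]=1, U row2=(0, 8, 11)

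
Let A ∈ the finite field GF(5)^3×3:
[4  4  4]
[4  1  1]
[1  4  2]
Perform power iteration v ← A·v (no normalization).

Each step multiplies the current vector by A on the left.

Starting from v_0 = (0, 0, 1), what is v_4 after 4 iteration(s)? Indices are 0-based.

v_4 = (3, 0, 4)

v_0 = (0, 0, 1).
v_1 = A·v_0 = (4, 1, 2).
v_2 = A·v_1 = (3, 4, 2).
v_3 = A·v_2 = (1, 3, 3).
v_4 = A·v_3 = (3, 0, 4).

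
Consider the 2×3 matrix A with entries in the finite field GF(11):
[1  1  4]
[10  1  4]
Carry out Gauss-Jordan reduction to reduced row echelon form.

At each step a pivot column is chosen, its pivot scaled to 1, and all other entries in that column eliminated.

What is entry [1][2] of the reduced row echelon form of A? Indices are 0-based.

M[1][2] = 4

pivot(0,0)=1: scale R0 → (1, 1, 4)
  clear (1,0): R1 −= (10)R0 → (0, 2, 8)
pivot(1,1)=2: scale R1 → (0, 1, 4)
  clear (0,1): R0 −= (1)R1 → (1, 0, 0)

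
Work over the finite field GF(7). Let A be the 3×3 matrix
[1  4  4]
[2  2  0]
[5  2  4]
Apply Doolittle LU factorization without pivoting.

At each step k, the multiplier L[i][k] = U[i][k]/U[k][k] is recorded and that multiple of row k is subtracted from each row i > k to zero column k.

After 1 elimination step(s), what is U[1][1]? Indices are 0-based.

U[1][1] = 1

[col 0] pivot 1
  R1 -= 2*R0 → (0, 1, 6)  (L[1][0] := 2)
  R2 -= 5*R0 → (0, 3, 5)  (L[2][0] := 5)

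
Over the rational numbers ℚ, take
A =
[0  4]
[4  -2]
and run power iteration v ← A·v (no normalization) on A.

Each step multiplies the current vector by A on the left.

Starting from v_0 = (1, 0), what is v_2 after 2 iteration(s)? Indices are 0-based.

v_2 = (16, -8)

v_0 = (1, 0).
v_1 = A·v_0 = (0, 4).
v_2 = A·v_1 = (16, -8).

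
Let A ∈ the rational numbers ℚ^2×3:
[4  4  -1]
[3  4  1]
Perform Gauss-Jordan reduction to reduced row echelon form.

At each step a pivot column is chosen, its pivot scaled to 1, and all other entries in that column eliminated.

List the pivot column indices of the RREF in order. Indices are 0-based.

pivot(0,0)=4: scale R0 → (1, 1, -1/4)
  clear (1,0): R1 −= (3)R0 → (0, 1, 7/4)
pivot(1,1)=1: scale R1 → (0, 1, 7/4)
  clear (0,1): R0 −= (1)R1 → (1, 0, -2)

pivot columns: 0, 1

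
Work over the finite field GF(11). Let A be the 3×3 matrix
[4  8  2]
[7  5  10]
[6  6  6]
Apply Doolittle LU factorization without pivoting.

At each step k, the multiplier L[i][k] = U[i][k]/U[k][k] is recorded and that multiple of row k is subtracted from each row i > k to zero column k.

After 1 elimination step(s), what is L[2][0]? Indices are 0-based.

L[2][0] = 7

[col 0] pivot 4
  R1 -= 10*R0 → (0, 2, 1)  (L[1][0] := 10)
  R2 -= 7*R0 → (0, 5, 3)  (L[2][0] := 7)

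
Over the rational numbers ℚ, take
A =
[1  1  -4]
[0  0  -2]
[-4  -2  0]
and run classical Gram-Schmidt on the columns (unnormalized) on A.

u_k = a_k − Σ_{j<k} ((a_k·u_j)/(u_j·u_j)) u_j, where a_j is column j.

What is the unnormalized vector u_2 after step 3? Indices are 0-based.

Step 1: u_0 = a_0 = (1, 0, -4).
Step 2: u_1 = a_1 − (9/17)·u_0 = (8/17, 0, 2/17).
Step 3: u_2 = a_2 − (-4/17)·u_0 − (-8)·u_1 = (0, -2, 0).

u_2 = (0, -2, 0)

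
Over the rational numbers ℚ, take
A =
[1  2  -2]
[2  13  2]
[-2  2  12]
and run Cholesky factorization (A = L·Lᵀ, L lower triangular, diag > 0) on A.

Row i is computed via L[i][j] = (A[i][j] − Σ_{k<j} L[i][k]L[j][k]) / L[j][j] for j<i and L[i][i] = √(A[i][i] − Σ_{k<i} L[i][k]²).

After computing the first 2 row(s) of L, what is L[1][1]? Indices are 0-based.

L[1][1] = 3

Step 1: L[0][0] = √(1) = 1.
  L[1][0] = (2) / L[0][0] = 2.
Step 2: L[1][1] = √(9) = 3.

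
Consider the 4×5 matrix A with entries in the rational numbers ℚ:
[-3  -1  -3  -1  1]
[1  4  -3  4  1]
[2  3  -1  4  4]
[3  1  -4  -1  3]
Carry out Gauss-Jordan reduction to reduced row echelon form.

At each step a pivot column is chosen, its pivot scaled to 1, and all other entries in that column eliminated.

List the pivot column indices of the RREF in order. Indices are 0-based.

pivot columns: 0, 1, 2, 3

step 1: normalize row 0 (÷-3) = (1, 1/3, 1, 1/3, -1/3)
  row 1: subtract 1×row0 = (0, 11/3, -4, 11/3, 4/3)
  row 2: subtract 2×row0 = (0, 7/3, -3, 10/3, 14/3)
  row 3: subtract 3×row0 = (0, 0, -7, -2, 4)
step 2: normalize row 1 (÷11/3) = (0, 1, -12/11, 1, 4/11)
  row 0: subtract 1/3×row1 = (1, 0, 15/11, 0, -5/11)
  row 2: subtract 7/3×row1 = (0, 0, -5/11, 1, 42/11)
step 3: normalize row 2 (÷-5/11) = (0, 0, 1, -11/5, -42/5)
  row 0: subtract 15/11×row2 = (1, 0, 0, 3, 11)
  row 1: subtract -12/11×row2 = (0, 1, 0, -7/5, -44/5)
  row 3: subtract -7×row2 = (0, 0, 0, -87/5, -274/5)
step 4: normalize row 3 (÷-87/5) = (0, 0, 0, 1, 274/87)
  row 0: subtract 3×row3 = (1, 0, 0, 0, 45/29)
  row 1: subtract -7/5×row3 = (0, 1, 0, 0, -382/87)
  row 2: subtract -11/5×row3 = (0, 0, 1, 0, -128/87)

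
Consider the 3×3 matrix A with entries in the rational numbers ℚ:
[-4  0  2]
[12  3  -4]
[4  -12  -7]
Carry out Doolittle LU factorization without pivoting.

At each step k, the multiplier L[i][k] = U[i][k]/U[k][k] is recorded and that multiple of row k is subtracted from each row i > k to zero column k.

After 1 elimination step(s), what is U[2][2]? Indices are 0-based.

k=0: U[0][0]=-4
  eliminate (1,0): mult=-3, new row 1: (0, 3, 2); set L[1][0]=-3
  eliminate (2,0): mult=-1, new row 2: (0, -12, -5); set L[2][0]=-1

U[2][2] = -5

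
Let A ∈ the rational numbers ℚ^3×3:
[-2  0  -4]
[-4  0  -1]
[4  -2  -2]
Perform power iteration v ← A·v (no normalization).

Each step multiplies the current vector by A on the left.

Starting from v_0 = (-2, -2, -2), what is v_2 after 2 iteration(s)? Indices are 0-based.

v_2 = (-24, -48, 28)

v_0 = (-2, -2, -2).
v_1 = A·v_0 = (12, 10, 0).
v_2 = A·v_1 = (-24, -48, 28).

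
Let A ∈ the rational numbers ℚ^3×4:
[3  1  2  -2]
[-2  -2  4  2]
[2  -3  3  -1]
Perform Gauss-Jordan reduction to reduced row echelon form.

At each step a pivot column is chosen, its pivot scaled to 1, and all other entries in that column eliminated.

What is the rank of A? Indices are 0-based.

pivot(0,0)=3: scale R0 → (1, 1/3, 2/3, -2/3)
  clear (1,0): R1 −= (-2)R0 → (0, -4/3, 16/3, 2/3)
  clear (2,0): R2 −= (2)R0 → (0, -11/3, 5/3, 1/3)
pivot(1,1)=-4/3: scale R1 → (0, 1, -4, -1/2)
  clear (0,1): R0 −= (1/3)R1 → (1, 0, 2, -1/2)
  clear (2,1): R2 −= (-11/3)R1 → (0, 0, -13, -3/2)
pivot(2,2)=-13: scale R2 → (0, 0, 1, 3/26)
  clear (0,2): R0 −= (2)R2 → (1, 0, 0, -19/26)
  clear (1,2): R1 −= (-4)R2 → (0, 1, 0, -1/26)

rank = 3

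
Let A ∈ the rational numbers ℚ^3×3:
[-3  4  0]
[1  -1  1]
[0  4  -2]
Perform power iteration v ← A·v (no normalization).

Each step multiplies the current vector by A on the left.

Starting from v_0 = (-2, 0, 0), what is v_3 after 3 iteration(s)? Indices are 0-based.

v_0 = (-2, 0, 0).
v_1 = A·v_0 = (6, -2, 0).
v_2 = A·v_1 = (-26, 8, -8).
v_3 = A·v_2 = (110, -42, 48).

v_3 = (110, -42, 48)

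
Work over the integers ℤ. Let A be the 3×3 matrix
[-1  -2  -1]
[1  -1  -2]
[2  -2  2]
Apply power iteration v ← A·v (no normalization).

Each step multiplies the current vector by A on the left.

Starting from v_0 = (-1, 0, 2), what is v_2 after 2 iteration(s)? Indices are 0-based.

v_2 = (9, 0, 12)

v_0 = (-1, 0, 2).
v_1 = A·v_0 = (-1, -5, 2).
v_2 = A·v_1 = (9, 0, 12).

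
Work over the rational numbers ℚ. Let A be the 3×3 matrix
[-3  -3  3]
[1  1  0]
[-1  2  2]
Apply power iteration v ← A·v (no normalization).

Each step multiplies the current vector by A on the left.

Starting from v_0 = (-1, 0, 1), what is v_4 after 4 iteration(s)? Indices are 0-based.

v_0 = (-1, 0, 1).
v_1 = A·v_0 = (6, -1, 3).
v_2 = A·v_1 = (-6, 5, -2).
v_3 = A·v_2 = (-3, -1, 12).
v_4 = A·v_3 = (48, -4, 25).

v_4 = (48, -4, 25)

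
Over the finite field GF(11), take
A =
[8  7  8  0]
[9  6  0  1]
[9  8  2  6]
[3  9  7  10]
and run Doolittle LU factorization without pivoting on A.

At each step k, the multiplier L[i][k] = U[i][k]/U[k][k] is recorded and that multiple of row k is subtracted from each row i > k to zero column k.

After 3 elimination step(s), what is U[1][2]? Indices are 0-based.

U[1][2] = 2

k=0: U[0][0]=8
  eliminate (1,0): mult=8, new row 1: (0, 5, 2, 1); set L[1][0]=8
  eliminate (2,0): mult=8, new row 2: (0, 7, 4, 6); set L[2][0]=8
  eliminate (3,0): mult=10, new row 3: (0, 5, 4, 10); set L[3][0]=10
k=1: U[1][1]=5
  eliminate (2,1): mult=8, new row 2: (0, 0, 10, 9); set L[2][1]=8
  eliminate (3,1): mult=1, new row 3: (0, 0, 2, 9); set L[3][1]=1
k=2: U[2][2]=10
  eliminate (3,2): mult=9, new row 3: (0, 0, 0, 5); set L[3][2]=9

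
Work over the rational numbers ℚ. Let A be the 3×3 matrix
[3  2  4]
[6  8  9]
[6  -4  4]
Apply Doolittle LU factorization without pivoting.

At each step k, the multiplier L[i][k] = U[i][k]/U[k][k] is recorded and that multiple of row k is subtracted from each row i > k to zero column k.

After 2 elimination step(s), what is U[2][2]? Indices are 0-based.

U[2][2] = -2

k=0: U[0][0]=3
  eliminate (1,0): mult=2, new row 1: (0, 4, 1); set L[1][0]=2
  eliminate (2,0): mult=2, new row 2: (0, -8, -4); set L[2][0]=2
k=1: U[1][1]=4
  eliminate (2,1): mult=-2, new row 2: (0, 0, -2); set L[2][1]=-2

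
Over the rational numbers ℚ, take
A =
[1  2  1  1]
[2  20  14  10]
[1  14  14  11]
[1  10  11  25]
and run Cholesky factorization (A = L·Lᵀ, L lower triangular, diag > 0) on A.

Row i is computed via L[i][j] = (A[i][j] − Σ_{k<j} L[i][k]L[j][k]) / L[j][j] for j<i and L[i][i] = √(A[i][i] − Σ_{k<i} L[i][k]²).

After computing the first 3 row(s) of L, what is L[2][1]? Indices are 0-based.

Step 1: L[0][0] = √(1) = 1.
  L[1][0] = (2) / L[0][0] = 2.
Step 2: L[1][1] = √(16) = 4.
  L[2][0] = (1) / L[0][0] = 1.
  L[2][1] = (12) / L[1][1] = 3.
Step 3: L[2][2] = √(4) = 2.

L[2][1] = 3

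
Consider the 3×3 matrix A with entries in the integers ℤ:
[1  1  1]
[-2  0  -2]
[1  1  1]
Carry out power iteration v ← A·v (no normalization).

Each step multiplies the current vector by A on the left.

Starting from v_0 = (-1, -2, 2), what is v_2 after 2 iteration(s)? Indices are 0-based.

v_2 = (-4, 4, -4)

v_0 = (-1, -2, 2).
v_1 = A·v_0 = (-1, -2, -1).
v_2 = A·v_1 = (-4, 4, -4).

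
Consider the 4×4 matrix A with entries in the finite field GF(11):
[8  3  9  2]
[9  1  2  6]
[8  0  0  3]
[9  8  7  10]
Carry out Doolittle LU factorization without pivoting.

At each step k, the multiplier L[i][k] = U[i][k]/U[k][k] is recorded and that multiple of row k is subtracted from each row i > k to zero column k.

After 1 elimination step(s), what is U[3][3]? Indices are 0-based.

U[3][3] = 5

Step 1: pivot at (0,0) is 8.
  row1 ← row1 − (8)·row0  ⇒  L[1][0]=8, U row1=(0, 10, 7, 1)
  row2 ← row2 − (1)·row0  ⇒  L[2][0]=1, U row2=(0, 8, 2, 1)
  row3 ← row3 − (8)·row0  ⇒  L[3][0]=8, U row3=(0, 6, 1, 5)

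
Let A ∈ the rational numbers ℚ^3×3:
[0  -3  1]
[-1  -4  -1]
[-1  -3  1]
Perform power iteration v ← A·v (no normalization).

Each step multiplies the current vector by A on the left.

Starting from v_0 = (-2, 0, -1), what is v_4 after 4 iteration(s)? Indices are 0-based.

v_4 = (-152, -318, -181)

v_0 = (-2, 0, -1).
v_1 = A·v_0 = (-1, 3, 1).
v_2 = A·v_1 = (-8, -12, -7).
v_3 = A·v_2 = (29, 63, 37).
v_4 = A·v_3 = (-152, -318, -181).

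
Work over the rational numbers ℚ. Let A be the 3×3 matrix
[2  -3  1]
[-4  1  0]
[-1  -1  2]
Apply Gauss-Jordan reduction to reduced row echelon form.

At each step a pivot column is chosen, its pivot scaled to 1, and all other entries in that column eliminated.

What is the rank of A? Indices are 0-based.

rank = 3

[1] R0 /= 2  ⇒  (1, -3/2, 1/2)
     R1 -= -4·R0  ⇒  (0, -5, 2)
     R2 -= -1·R0  ⇒  (0, -5/2, 5/2)
[2] R1 /= -5  ⇒  (0, 1, -2/5)
     R0 -= -3/2·R1  ⇒  (1, 0, -1/10)
     R2 -= -5/2·R1  ⇒  (0, 0, 3/2)
[3] R2 /= 3/2  ⇒  (0, 0, 1)
     R0 -= -1/10·R2  ⇒  (1, 0, 0)
     R1 -= -2/5·R2  ⇒  (0, 1, 0)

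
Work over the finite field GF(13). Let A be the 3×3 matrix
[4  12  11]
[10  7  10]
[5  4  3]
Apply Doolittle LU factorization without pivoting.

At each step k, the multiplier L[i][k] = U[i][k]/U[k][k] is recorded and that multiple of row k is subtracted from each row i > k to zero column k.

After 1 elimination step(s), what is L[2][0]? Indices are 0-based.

L[2][0] = 11

k=0: U[0][0]=4
  eliminate (1,0): mult=9, new row 1: (0, 3, 2); set L[1][0]=9
  eliminate (2,0): mult=11, new row 2: (0, 2, 12); set L[2][0]=11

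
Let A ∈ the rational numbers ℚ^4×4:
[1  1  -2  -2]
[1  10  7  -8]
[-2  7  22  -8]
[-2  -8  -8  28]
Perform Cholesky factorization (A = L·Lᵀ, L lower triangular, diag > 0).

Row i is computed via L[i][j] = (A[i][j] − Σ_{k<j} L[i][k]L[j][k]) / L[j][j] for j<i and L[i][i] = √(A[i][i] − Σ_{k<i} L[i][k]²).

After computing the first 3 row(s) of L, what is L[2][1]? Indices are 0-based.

Step 1: L[0][0] = √(1) = 1.
  L[1][0] = (1) / L[0][0] = 1.
Step 2: L[1][1] = √(9) = 3.
  L[2][0] = (-2) / L[0][0] = -2.
  L[2][1] = (9) / L[1][1] = 3.
Step 3: L[2][2] = √(9) = 3.

L[2][1] = 3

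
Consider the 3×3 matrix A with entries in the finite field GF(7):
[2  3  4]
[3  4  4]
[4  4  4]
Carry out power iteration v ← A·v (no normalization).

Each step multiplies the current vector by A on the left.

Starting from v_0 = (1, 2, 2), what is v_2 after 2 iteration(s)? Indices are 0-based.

v_0 = (1, 2, 2).
v_1 = A·v_0 = (2, 5, 6).
v_2 = A·v_1 = (1, 1, 3).

v_2 = (1, 1, 3)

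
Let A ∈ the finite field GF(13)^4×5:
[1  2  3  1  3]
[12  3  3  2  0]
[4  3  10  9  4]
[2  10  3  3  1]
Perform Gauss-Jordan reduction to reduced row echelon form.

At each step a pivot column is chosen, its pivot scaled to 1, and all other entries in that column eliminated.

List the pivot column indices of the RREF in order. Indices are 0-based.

pivot(0,0)=1: scale R0 → (1, 2, 3, 1, 3)
  clear (1,0): R1 −= (12)R0 → (0, 5, 6, 3, 3)
  clear (2,0): R2 −= (4)R0 → (0, 8, 11, 5, 5)
  clear (3,0): R3 −= (2)R0 → (0, 6, 10, 1, 8)
pivot(1,1)=5: scale R1 → (0, 1, 9, 11, 11)
  clear (0,1): R0 −= (2)R1 → (1, 0, 11, 5, 7)
  clear (2,1): R2 −= (8)R1 → (0, 0, 4, 8, 8)
  clear (3,1): R3 −= (6)R1 → (0, 0, 8, 0, 7)
pivot(2,2)=4: scale R2 → (0, 0, 1, 2, 2)
  clear (0,2): R0 −= (11)R2 → (1, 0, 0, 9, 11)
  clear (1,2): R1 −= (9)R2 → (0, 1, 0, 6, 6)
  clear (3,2): R3 −= (8)R2 → (0, 0, 0, 10, 4)
pivot(3,3)=10: scale R3 → (0, 0, 0, 1, 3)
  clear (0,3): R0 −= (9)R3 → (1, 0, 0, 0, 10)
  clear (1,3): R1 −= (6)R3 → (0, 1, 0, 0, 1)
  clear (2,3): R2 −= (2)R3 → (0, 0, 1, 0, 9)

pivot columns: 0, 1, 2, 3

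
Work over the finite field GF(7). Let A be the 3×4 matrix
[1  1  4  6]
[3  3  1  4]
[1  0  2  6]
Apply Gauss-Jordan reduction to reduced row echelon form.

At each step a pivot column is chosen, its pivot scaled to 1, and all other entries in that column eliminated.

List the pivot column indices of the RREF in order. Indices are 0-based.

pivot columns: 0, 1, 2

[1] R0 /= 1  ⇒  (1, 1, 4, 6)
     R1 -= 3·R0  ⇒  (0, 0, 3, 0)
     R2 -= 1·R0  ⇒  (0, 6, 5, 0)
[2] R1 <-> R2
[2] R1 /= 6  ⇒  (0, 1, 2, 0)
     R0 -= 1·R1  ⇒  (1, 0, 2, 6)
[3] R2 /= 3  ⇒  (0, 0, 1, 0)
     R0 -= 2·R2  ⇒  (1, 0, 0, 6)
     R1 -= 2·R2  ⇒  (0, 1, 0, 0)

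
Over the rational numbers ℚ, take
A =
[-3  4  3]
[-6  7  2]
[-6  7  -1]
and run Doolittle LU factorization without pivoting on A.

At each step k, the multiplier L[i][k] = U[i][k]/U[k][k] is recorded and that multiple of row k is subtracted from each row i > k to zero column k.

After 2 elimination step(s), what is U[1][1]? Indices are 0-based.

[col 0] pivot -3
  R1 -= 2*R0 → (0, -1, -4)  (L[1][0] := 2)
  R2 -= 2*R0 → (0, -1, -7)  (L[2][0] := 2)
[col 1] pivot -1
  R2 -= 1*R1 → (0, 0, -3)  (L[2][1] := 1)

U[1][1] = -1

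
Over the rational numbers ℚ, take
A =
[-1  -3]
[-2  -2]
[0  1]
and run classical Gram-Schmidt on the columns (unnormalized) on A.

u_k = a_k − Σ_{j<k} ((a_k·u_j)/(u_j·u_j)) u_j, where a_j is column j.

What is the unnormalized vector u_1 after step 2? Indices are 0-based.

Step 1: u_0 = a_0 = (-1, -2, 0).
Step 2: u_1 = a_1 − (7/5)·u_0 = (-8/5, 4/5, 1).

u_1 = (-8/5, 4/5, 1)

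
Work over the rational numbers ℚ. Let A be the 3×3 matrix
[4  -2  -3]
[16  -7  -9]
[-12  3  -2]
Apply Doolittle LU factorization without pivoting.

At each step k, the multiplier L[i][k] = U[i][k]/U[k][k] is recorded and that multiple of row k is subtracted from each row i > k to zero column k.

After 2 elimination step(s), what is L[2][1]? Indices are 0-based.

Step 1: pivot at (0,0) is 4.
  row1 ← row1 − (4)·row0  ⇒  L[1][0]=4, U row1=(0, 1, 3)
  row2 ← row2 − (-3)·row0  ⇒  L[2][0]=-3, U row2=(0, -3, -11)
Step 2: pivot at (1,1) is 1.
  row2 ← row2 − (-3)·row1  ⇒  L[2][1]=-3, U row2=(0, 0, -2)

L[2][1] = -3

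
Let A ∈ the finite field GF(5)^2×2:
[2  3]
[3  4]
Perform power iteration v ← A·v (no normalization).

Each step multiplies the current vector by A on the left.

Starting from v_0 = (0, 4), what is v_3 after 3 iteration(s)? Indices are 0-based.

v_3 = (4, 1)

v_0 = (0, 4).
v_1 = A·v_0 = (2, 1).
v_2 = A·v_1 = (2, 0).
v_3 = A·v_2 = (4, 1).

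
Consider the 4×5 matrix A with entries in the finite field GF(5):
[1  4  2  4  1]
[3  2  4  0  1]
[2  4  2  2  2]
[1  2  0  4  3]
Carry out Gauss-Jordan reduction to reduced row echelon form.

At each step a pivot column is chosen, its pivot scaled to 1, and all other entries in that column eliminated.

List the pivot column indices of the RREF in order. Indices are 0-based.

pivot columns: 0, 1, 2, 3

pivot(0,0)=1: scale R0 → (1, 4, 2, 4, 1)
  clear (1,0): R1 −= (3)R0 → (0, 0, 3, 3, 3)
  clear (2,0): R2 −= (2)R0 → (0, 1, 3, 4, 0)
  clear (3,0): R3 −= (1)R0 → (0, 3, 3, 0, 2)
pivot(1,1): swap R1↔R2
pivot(1,1)=1: scale R1 → (0, 1, 3, 4, 0)
  clear (0,1): R0 −= (4)R1 → (1, 0, 0, 3, 1)
  clear (3,1): R3 −= (3)R1 → (0, 0, 4, 3, 2)
pivot(2,2)=3: scale R2 → (0, 0, 1, 1, 1)
  clear (1,2): R1 −= (3)R2 → (0, 1, 0, 1, 2)
  clear (3,2): R3 −= (4)R2 → (0, 0, 0, 4, 3)
pivot(3,3)=4: scale R3 → (0, 0, 0, 1, 2)
  clear (0,3): R0 −= (3)R3 → (1, 0, 0, 0, 0)
  clear (1,3): R1 −= (1)R3 → (0, 1, 0, 0, 0)
  clear (2,3): R2 −= (1)R3 → (0, 0, 1, 0, 4)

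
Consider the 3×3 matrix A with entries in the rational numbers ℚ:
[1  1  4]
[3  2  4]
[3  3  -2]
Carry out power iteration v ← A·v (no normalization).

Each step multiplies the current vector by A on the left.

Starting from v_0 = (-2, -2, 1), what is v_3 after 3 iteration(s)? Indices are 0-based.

v_0 = (-2, -2, 1).
v_1 = A·v_0 = (0, -6, -14).
v_2 = A·v_1 = (-62, -68, 10).
v_3 = A·v_2 = (-90, -282, -410).

v_3 = (-90, -282, -410)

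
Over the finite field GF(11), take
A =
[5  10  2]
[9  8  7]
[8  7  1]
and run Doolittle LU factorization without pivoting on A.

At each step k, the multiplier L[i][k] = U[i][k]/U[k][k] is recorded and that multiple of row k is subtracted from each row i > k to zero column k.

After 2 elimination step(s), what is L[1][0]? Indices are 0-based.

L[1][0] = 4

[col 0] pivot 5
  R1 -= 4*R0 → (0, 1, 10)  (L[1][0] := 4)
  R2 -= 6*R0 → (0, 2, 0)  (L[2][0] := 6)
[col 1] pivot 1
  R2 -= 2*R1 → (0, 0, 2)  (L[2][1] := 2)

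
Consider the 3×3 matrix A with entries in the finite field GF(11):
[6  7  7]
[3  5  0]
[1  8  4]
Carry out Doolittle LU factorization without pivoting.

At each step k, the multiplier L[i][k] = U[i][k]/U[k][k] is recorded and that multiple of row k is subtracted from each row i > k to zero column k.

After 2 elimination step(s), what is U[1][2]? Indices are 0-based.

k=0: U[0][0]=6
  eliminate (1,0): mult=6, new row 1: (0, 7, 2); set L[1][0]=6
  eliminate (2,0): mult=2, new row 2: (0, 5, 1); set L[2][0]=2
k=1: U[1][1]=7
  eliminate (2,1): mult=7, new row 2: (0, 0, 9); set L[2][1]=7

U[1][2] = 2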